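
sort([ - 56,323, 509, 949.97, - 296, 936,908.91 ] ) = [ - 296,-56,323,509, 908.91,936,949.97 ]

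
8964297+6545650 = 15509947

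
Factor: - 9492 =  - 2^2*3^1*7^1*113^1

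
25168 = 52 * 484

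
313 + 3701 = 4014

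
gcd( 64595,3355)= 5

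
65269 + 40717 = 105986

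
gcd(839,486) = 1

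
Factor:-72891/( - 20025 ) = 91/25 = 5^ ( - 2)*7^1 * 13^1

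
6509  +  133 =6642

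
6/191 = 6/191= 0.03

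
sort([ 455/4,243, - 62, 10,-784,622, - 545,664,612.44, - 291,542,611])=[ - 784,  -  545, - 291 , - 62,10,455/4, 243,542,611,612.44, 622,664 ]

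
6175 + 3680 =9855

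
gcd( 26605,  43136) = 1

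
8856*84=743904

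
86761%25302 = 10855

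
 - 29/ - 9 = 3  +  2/9 = 3.22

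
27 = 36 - 9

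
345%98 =51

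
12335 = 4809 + 7526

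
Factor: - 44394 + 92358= 2^2*3^1*7^1*571^1 = 47964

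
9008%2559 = 1331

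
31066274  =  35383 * 878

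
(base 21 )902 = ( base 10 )3971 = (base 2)111110000011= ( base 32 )3s3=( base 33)3LB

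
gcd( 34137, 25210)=1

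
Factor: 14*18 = 252 = 2^2*3^2 * 7^1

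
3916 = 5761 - 1845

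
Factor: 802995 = 3^1 * 5^1*17^1*47^1 * 67^1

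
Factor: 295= 5^1 *59^1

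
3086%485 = 176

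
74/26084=37/13042 = 0.00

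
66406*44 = 2921864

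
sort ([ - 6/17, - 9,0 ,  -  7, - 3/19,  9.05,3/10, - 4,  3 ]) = [ - 9, - 7, - 4 , - 6/17,  -  3/19, 0, 3/10,3  ,  9.05 ] 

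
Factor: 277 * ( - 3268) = - 905236 =- 2^2*19^1 * 43^1 *277^1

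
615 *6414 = 3944610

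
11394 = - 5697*( - 2) 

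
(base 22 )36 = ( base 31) 2A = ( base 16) 48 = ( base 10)72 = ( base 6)200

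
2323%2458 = 2323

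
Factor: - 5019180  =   - 2^2 * 3^1*5^1*  83653^1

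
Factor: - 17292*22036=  - 2^4*3^1* 7^1*11^1*131^1*787^1 = - 381046512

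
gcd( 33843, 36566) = 389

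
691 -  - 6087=6778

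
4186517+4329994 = 8516511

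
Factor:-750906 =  - 2^1*3^2*13^1*3209^1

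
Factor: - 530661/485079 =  - 176887/161693= - 7^( - 1 )*23099^( - 1)*176887^1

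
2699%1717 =982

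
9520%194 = 14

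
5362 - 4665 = 697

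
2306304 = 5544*416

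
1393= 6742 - 5349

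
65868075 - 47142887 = 18725188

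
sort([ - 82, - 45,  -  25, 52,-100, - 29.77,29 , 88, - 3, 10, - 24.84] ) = [ - 100 , - 82 , - 45,-29.77,-25 , - 24.84, - 3,  10,29, 52 , 88 ]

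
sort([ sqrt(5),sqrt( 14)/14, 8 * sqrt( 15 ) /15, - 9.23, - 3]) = [ - 9.23, - 3,sqrt( 14)/14,8 * sqrt( 15 )/15, sqrt( 5 )]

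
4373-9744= - 5371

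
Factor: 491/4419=1/9 = 3^(-2)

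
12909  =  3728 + 9181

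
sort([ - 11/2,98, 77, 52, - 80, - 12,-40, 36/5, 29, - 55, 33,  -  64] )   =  [ - 80, - 64, - 55,-40, - 12, - 11/2, 36/5, 29,33,52,77, 98] 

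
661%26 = 11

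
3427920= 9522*360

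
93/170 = 93/170 = 0.55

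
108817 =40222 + 68595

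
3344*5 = 16720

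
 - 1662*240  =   - 398880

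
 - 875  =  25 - 900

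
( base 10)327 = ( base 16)147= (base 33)9U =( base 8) 507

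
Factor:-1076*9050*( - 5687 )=55378868600  =  2^3 * 5^2*11^2*47^1*181^1*269^1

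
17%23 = 17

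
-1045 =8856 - 9901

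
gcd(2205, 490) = 245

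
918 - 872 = 46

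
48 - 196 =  - 148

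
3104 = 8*388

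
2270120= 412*5510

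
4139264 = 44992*92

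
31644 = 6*5274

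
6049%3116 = 2933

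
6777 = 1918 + 4859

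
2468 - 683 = 1785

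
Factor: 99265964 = 2^2*7^2*506459^1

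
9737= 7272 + 2465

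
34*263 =8942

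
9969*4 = 39876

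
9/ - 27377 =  - 9/27377 =- 0.00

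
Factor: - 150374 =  - 2^1*7^1 *23^1*467^1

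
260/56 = 4 + 9/14 = 4.64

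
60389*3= 181167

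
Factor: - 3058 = - 2^1*11^1*139^1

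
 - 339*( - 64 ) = 21696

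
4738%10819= 4738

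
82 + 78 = 160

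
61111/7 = 61111/7 = 8730.14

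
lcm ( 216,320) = 8640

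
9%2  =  1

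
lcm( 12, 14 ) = 84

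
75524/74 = 37762/37 =1020.59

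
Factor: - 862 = - 2^1*431^1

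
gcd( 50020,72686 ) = 2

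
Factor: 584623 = 13^1*44971^1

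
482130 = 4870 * 99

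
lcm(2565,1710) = 5130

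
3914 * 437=1710418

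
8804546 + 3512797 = 12317343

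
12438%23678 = 12438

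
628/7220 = 157/1805 = 0.09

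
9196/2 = 4598=4598.00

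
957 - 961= - 4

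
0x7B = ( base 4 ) 1323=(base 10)123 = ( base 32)3r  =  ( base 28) 4B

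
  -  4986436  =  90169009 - 95155445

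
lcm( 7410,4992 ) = 474240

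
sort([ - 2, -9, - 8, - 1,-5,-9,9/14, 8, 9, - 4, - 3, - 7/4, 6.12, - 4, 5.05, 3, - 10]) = [ - 10, - 9,-9 , - 8,-5, - 4, - 4,-3  ,- 2,-7/4, - 1,9/14, 3,5.05, 6.12, 8, 9]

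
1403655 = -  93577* ( - 15 ) 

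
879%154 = 109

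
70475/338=70475/338= 208.51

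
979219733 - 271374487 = 707845246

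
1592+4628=6220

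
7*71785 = 502495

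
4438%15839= 4438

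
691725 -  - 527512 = 1219237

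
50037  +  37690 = 87727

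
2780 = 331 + 2449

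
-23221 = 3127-26348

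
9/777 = 3/259 = 0.01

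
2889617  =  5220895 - 2331278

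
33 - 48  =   - 15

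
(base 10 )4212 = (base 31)4br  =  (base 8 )10164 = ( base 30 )4kc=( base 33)3SL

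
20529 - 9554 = 10975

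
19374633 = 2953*6561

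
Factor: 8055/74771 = 3^2*5^1*179^1*74771^( - 1 ) 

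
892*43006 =38361352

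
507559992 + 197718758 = 705278750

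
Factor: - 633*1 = -633 = -3^1*211^1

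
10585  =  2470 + 8115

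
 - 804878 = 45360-850238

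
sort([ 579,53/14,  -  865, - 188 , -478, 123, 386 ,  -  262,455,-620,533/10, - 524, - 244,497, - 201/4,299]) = [- 865, - 620,- 524,-478, - 262,-244, - 188,- 201/4,  53/14, 533/10, 123,299, 386,  455,497, 579]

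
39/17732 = 3/1364  =  0.00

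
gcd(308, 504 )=28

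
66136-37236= 28900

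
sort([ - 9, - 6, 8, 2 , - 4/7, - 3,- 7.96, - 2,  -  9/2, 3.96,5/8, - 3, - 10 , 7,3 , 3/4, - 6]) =[ - 10, - 9, - 7.96, - 6, - 6, - 9/2, - 3, - 3,-2, - 4/7, 5/8, 3/4, 2, 3, 3.96 , 7, 8 ]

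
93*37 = 3441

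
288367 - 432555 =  - 144188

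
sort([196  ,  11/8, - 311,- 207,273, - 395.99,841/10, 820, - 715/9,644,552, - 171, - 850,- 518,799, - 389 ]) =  [ - 850, - 518,-395.99, - 389,- 311, - 207, - 171, - 715/9, 11/8,841/10,  196, 273 , 552,644, 799, 820 ]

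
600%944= 600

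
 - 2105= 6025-8130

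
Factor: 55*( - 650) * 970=-2^2*5^4 * 11^1*13^1*97^1 = - 34677500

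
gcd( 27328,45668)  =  28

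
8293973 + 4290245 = 12584218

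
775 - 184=591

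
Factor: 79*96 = 7584 =2^5*3^1 * 79^1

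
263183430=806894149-543710719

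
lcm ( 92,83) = 7636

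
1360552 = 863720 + 496832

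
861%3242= 861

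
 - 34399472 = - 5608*6134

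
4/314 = 2/157 = 0.01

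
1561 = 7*223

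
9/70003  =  9/70003  =  0.00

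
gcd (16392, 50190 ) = 6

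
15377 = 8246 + 7131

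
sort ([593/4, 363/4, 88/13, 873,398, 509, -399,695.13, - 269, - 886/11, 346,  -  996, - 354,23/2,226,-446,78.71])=[ - 996,  -  446, - 399, - 354, - 269, - 886/11, 88/13,  23/2, 78.71,363/4, 593/4,226,346, 398,509,  695.13,873 ] 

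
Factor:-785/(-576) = 2^(  -  6)*3^( - 2) *5^1*157^1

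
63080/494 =1660/13 = 127.69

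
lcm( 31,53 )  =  1643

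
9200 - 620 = 8580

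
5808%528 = 0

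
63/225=7/25 = 0.28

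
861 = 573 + 288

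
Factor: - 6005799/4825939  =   - 3^3*222437^1 * 4825939^( - 1)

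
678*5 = 3390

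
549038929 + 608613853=1157652782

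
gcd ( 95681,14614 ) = 1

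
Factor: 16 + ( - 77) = -61 = - 61^1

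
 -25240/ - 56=450+5/7 = 450.71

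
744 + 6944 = 7688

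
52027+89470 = 141497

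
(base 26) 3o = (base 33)33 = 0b1100110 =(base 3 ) 10210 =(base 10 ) 102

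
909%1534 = 909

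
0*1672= 0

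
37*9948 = 368076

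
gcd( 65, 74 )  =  1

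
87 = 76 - -11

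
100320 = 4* 25080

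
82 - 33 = 49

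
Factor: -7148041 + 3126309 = -4021732 = - 2^2*11^1* 13^1*79^1*89^1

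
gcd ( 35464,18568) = 88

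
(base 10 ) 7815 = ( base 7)31533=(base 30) 8KF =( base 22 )g35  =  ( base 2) 1111010000111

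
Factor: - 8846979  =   - 3^1*103^1 * 28631^1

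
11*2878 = 31658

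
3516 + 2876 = 6392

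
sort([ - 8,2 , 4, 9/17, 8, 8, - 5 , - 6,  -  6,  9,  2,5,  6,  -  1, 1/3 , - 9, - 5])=[ - 9, - 8 , - 6,- 6, - 5, - 5 , - 1 , 1/3 , 9/17,2,2,4, 5 , 6,8, 8 , 9]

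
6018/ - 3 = -2006/1=- 2006.00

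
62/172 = 31/86 = 0.36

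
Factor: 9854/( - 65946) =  - 3^( - 1)*13^1*29^(  -  1) = - 13/87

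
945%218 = 73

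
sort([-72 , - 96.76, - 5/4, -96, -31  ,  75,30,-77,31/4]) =[-96.76, - 96,  -  77,-72, -31 ,  -  5/4,31/4,  30 , 75 ] 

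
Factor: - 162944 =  - 2^7*19^1*67^1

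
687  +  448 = 1135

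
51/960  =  17/320 = 0.05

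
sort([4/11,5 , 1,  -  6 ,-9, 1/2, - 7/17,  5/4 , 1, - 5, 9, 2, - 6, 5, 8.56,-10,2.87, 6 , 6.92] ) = [ - 10, - 9,-6, - 6,-5, - 7/17, 4/11,1/2,1,1, 5/4,  2, 2.87,5, 5,6 , 6.92, 8.56, 9] 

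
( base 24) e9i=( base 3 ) 102101100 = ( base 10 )8298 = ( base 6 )102230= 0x206a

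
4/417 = 4/417=0.01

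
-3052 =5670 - 8722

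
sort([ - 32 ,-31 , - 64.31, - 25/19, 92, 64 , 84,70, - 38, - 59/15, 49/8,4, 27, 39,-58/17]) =[ - 64.31,  -  38,-32, - 31,- 59/15, - 58/17, - 25/19,  4, 49/8,  27,39 , 64, 70, 84, 92 ]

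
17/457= 17/457 = 0.04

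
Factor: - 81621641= - 17^1 * 23^1*199^1*1049^1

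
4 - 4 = 0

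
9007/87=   9007/87   =  103.53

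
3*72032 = 216096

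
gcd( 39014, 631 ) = 1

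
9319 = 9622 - 303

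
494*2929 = 1446926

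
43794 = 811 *54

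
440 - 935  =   - 495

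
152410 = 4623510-4471100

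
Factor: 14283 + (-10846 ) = 7^1*491^1  =  3437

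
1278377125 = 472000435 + 806376690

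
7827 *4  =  31308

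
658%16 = 2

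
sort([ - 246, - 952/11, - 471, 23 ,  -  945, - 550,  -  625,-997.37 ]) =[-997.37, - 945, - 625 , -550, - 471,-246,-952/11,23]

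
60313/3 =20104 + 1/3= 20104.33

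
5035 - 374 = 4661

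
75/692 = 75/692  =  0.11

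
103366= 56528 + 46838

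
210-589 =  -  379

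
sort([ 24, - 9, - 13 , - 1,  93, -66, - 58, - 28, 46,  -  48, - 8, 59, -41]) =[ - 66 , - 58 , -48, - 41,-28,  -  13,-9, - 8, - 1 , 24,46,  59,93]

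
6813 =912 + 5901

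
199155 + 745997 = 945152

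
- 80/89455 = - 1 + 17875/17891 =-0.00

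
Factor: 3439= 19^1*181^1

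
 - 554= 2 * ( - 277)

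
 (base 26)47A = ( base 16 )B50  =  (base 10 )2896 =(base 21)6BJ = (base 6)21224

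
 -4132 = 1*( - 4132 )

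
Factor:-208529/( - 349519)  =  208529^1 * 349519^( - 1 )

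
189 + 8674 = 8863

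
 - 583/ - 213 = 2  +  157/213 = 2.74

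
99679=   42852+56827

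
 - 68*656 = -44608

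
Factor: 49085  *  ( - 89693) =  - 4402580905 = -  5^1*257^1*349^1*9817^1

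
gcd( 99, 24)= 3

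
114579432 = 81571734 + 33007698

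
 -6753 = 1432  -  8185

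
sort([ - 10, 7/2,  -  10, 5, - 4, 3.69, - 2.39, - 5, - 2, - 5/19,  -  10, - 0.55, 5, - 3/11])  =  [ - 10 , - 10, - 10, - 5,  -  4, - 2.39, - 2, - 0.55 ,-3/11, - 5/19,  7/2,3.69, 5 , 5 ] 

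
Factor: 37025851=19^1*1948729^1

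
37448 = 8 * 4681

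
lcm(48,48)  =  48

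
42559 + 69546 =112105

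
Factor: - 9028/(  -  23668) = 37^1*  97^( - 1)  =  37/97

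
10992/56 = 1374/7 =196.29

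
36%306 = 36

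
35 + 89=124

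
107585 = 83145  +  24440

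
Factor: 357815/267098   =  2^(  -  1)*5^1*13^( - 1)*10273^ ( -1 )*71563^1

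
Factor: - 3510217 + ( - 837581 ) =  - 4347798  =  - 2^1*3^1*7^1 * 13^1*7963^1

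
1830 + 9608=11438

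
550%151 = 97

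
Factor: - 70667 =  -70667^1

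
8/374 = 4/187 = 0.02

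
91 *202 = 18382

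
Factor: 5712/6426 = 8/9 = 2^3*3^ ( - 2)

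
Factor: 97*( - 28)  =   - 2^2*7^1*97^1  =  - 2716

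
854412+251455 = 1105867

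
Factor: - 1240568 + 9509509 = 8268941 = 8268941^1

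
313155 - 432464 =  - 119309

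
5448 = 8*681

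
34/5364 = 17/2682 = 0.01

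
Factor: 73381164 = 2^2*3^1 * 6115097^1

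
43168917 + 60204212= 103373129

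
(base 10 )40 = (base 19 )22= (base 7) 55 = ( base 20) 20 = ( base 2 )101000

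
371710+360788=732498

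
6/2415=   2/805 = 0.00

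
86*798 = 68628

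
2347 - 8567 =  - 6220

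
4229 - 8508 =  - 4279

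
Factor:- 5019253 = -5019253^1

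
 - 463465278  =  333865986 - 797331264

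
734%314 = 106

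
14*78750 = 1102500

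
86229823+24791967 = 111021790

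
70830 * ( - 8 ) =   -  566640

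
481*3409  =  1639729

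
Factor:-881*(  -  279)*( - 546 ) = - 134206254 = - 2^1*3^3*  7^1*13^1* 31^1* 881^1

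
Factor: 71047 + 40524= 17^1 *6563^1 = 111571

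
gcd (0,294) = 294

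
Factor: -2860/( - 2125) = 572/425 = 2^2 *5^ ( - 2) * 11^1 * 13^1 *17^( - 1)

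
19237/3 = 6412  +  1/3 = 6412.33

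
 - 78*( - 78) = 6084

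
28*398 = 11144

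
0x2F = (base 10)47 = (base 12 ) 3b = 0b101111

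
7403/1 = 7403 = 7403.00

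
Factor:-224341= - 13^1 * 17257^1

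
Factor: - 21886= - 2^1*31^1*353^1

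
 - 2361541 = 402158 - 2763699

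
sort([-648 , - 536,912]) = [ - 648, - 536, 912]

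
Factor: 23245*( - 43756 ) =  - 2^2*5^1 * 4649^1*10939^1 = - 1017108220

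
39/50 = 39/50 = 0.78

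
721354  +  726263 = 1447617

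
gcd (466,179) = 1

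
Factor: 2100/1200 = 2^( - 2)*7^1 = 7/4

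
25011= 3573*7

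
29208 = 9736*3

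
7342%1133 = 544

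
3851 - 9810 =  - 5959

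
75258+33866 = 109124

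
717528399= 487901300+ 229627099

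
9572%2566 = 1874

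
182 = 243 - 61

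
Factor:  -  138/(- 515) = 2^1*3^1*5^( -1 )*23^1*103^(-1) 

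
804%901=804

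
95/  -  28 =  - 4 + 17/28 = -  3.39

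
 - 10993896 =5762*( - 1908 ) 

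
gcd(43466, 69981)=1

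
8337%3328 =1681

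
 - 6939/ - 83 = 83 + 50/83= 83.60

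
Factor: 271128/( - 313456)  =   - 2^(-1) * 3^1*79^1* 137^( - 1)=- 237/274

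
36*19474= 701064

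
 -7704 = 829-8533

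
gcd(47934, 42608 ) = 5326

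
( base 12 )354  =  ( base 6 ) 2144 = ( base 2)111110000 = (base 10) 496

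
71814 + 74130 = 145944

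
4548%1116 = 84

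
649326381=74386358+574940023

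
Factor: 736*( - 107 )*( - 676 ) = 2^7 * 13^2*23^1*107^1 = 53236352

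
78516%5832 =2700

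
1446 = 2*723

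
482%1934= 482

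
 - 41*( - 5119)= 209879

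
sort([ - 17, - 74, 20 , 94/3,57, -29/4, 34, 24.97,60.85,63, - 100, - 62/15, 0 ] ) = [ - 100, - 74, - 17, - 29/4, - 62/15, 0,20, 24.97, 94/3, 34, 57,60.85, 63]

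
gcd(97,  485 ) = 97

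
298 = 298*1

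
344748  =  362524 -17776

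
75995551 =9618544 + 66377007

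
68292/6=11382 =11382.00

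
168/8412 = 14/701 = 0.02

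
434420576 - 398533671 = 35886905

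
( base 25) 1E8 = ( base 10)983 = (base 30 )12n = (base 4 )33113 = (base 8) 1727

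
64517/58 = 1112 + 21/58=1112.36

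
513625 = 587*875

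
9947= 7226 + 2721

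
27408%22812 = 4596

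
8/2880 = 1/360 = 0.00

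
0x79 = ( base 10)121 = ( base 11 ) 100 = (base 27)4D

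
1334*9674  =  12905116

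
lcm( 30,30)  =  30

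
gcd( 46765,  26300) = 5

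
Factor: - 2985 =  - 3^1*5^1 * 199^1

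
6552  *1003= 6571656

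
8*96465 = 771720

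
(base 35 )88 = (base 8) 440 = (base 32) 90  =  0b100100000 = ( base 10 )288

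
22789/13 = 1753 = 1753.00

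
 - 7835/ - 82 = 7835/82 = 95.55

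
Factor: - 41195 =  - 5^1*7^1*11^1*107^1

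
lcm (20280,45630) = 182520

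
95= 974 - 879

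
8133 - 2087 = 6046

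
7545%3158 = 1229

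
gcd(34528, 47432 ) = 8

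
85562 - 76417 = 9145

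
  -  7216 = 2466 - 9682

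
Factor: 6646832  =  2^4*415427^1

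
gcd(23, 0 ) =23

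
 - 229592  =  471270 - 700862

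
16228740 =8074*2010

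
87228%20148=6636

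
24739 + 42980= 67719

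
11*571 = 6281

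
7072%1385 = 147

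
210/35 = 6 = 6.00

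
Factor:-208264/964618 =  - 104132/482309  =  -  2^2*7^1*3719^1*482309^(-1 )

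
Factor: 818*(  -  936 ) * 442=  - 2^5*3^2*13^2*17^1*409^1 = - 338416416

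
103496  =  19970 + 83526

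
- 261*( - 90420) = 23599620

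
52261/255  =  52261/255 = 204.95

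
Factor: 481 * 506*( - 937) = -2^1*11^1*13^1*23^1*37^1 * 937^1   =  - 228052682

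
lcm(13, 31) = 403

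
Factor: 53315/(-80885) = -10663/16177 = - 7^( - 1)*2311^( - 1)*10663^1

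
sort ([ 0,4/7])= [ 0,4/7]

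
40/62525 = 8/12505= 0.00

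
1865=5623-3758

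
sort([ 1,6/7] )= [ 6/7,1 ]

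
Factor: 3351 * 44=2^2*3^1*11^1*1117^1 = 147444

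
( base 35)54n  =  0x1890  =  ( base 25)A1D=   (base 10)6288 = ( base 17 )14CF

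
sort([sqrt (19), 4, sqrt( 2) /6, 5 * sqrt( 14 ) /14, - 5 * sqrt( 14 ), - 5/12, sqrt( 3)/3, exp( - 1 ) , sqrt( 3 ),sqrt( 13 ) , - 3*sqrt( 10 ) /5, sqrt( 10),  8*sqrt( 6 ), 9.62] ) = [ - 5 * sqrt( 14 ), - 3*sqrt(10 )/5, - 5/12, sqrt(2 )/6, exp( - 1 ), sqrt ( 3 )/3,5*sqrt(14 )/14 , sqrt(3),sqrt(10),  sqrt( 13) , 4, sqrt(19), 9.62,8*sqrt( 6)] 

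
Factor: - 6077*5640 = - 34274280 = - 2^3*3^1*5^1*47^1*59^1*103^1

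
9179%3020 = 119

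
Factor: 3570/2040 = 2^ ( - 2) *7^1  =  7/4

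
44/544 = 11/136 = 0.08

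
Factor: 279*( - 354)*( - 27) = 2^1 * 3^6*31^1* 59^1=   2666682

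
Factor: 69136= 2^4*29^1*149^1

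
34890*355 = 12385950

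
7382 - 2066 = 5316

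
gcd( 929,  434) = 1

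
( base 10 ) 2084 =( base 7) 6035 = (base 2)100000100100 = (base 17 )73a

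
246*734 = 180564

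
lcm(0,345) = 0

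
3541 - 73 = 3468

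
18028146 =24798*727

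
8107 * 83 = 672881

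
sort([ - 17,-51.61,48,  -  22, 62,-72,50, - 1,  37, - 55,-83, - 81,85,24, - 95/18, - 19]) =[-83,-81,-72,-55, - 51.61,  -  22, - 19, - 17,-95/18, - 1,24 , 37, 48,50,62,85 ] 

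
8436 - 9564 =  - 1128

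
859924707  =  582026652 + 277898055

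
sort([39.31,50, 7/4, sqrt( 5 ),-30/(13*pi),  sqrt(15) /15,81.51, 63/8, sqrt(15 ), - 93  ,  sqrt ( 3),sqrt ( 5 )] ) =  [-93 ,-30/( 13 * pi ),  sqrt( 15)/15,sqrt( 3 ), 7/4,sqrt (5 ),sqrt(5),sqrt( 15),63/8,39.31 , 50, 81.51 ]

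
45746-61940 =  - 16194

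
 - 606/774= - 101/129  =  - 0.78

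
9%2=1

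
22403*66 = 1478598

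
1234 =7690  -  6456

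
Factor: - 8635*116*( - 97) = 2^2*5^1 * 11^1*29^1*97^1* 157^1 = 97161020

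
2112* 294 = 620928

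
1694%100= 94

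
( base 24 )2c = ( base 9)66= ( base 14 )44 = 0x3C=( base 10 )60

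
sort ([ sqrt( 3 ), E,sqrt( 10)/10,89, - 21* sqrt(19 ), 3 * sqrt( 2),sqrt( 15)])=[ - 21*sqrt (19),sqrt(  10)/10,  sqrt( 3 ),E,sqrt( 15 ) , 3*sqrt( 2),89]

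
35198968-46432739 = -11233771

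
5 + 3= 8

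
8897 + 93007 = 101904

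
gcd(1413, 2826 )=1413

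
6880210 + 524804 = 7405014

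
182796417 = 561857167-379060750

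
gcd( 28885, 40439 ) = 5777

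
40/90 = 4/9 = 0.44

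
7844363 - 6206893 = 1637470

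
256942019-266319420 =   -  9377401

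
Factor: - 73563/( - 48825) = 3^(-1)*5^( - 2)*113^1 = 113/75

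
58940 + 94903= 153843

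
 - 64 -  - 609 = 545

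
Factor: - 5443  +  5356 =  - 87  =  - 3^1 *29^1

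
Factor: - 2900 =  - 2^2*5^2*29^1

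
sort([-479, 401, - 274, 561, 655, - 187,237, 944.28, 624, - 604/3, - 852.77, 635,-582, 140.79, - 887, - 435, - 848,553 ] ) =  [  -  887, - 852.77, - 848,-582, - 479  , - 435, - 274,  -  604/3, - 187,140.79, 237,401, 553, 561, 624,635 , 655 , 944.28]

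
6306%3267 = 3039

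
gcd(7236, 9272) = 4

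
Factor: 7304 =2^3*11^1*83^1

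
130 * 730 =94900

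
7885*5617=44290045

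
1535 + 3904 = 5439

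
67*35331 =2367177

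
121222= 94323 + 26899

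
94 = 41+53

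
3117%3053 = 64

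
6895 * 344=2371880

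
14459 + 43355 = 57814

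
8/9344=1/1168=0.00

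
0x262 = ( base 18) 1FG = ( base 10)610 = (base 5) 4420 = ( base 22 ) 15g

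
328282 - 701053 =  - 372771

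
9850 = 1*9850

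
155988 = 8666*18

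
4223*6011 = 25384453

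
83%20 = 3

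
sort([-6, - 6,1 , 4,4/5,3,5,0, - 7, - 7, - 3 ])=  [ - 7,-7, - 6 , - 6 , - 3,0, 4/5,1 , 3 , 4, 5] 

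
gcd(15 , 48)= 3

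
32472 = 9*3608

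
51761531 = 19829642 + 31931889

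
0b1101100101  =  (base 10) 869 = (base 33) qb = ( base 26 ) 17b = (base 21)1k8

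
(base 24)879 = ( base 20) BJ5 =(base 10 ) 4785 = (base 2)1001010110001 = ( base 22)9JB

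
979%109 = 107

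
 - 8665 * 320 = - 2772800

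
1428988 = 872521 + 556467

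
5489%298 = 125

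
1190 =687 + 503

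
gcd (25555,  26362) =269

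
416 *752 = 312832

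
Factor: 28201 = 28201^1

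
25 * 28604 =715100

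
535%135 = 130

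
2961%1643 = 1318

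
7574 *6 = 45444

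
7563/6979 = 7563/6979 = 1.08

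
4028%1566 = 896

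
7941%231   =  87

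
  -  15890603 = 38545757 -54436360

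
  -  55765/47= - 1187 + 24/47   =  - 1186.49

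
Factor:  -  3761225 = - 5^2*13^1*71^1*163^1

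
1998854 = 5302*377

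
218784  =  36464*6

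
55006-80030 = - 25024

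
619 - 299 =320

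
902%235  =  197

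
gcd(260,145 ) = 5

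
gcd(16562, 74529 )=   8281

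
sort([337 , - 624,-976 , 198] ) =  [ - 976, - 624,198,337]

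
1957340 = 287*6820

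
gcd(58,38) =2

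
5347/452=11 + 375/452 = 11.83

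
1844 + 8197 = 10041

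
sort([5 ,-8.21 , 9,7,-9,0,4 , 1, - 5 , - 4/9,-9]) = [-9,-9, - 8.21, - 5 ,-4/9, 0,1, 4,5, 7,9]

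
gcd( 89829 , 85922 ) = 1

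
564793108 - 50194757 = 514598351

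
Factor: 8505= 3^5*5^1*7^1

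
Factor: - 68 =  -  2^2 * 17^1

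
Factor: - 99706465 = - 5^1*41^1*43^1*11311^1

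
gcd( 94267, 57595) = 1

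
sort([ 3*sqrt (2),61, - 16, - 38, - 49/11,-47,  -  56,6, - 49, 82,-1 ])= [-56, - 49,- 47, - 38, - 16,-49/11, -1,3*sqrt(2 ),6,61, 82]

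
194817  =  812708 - 617891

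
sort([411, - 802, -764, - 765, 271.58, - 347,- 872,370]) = [  -  872, - 802, - 765,- 764, - 347, 271.58, 370 , 411 ] 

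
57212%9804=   8192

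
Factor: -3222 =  - 2^1*3^2 *179^1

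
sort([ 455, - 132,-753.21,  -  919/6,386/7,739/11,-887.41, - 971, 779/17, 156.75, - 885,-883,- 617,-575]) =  [-971, - 887.41,-885, - 883, - 753.21, - 617, - 575,-919/6,- 132,  779/17,386/7, 739/11,156.75,455 ] 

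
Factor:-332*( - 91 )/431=2^2*7^1*13^1*83^1*431^( - 1 ) = 30212/431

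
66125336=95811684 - 29686348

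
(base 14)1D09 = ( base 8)12265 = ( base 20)d51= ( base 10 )5301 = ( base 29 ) 68N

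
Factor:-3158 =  -2^1*1579^1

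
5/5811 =5/5811 = 0.00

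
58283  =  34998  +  23285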